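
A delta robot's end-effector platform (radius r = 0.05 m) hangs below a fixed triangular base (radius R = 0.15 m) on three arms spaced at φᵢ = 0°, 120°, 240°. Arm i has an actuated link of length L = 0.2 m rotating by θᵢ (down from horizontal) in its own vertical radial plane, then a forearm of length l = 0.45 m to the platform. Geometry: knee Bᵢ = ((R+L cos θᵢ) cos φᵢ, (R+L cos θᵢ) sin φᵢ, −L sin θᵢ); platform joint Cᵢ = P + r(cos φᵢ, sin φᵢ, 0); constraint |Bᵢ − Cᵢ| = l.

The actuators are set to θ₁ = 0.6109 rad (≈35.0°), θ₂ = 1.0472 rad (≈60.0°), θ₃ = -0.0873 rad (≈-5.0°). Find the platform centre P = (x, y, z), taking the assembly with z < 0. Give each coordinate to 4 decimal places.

O1 = (0.2638·cos0.0°, 0.2638·sin0.0°, -0.1147) = (0.2638, 0.0000, -0.1147)
O2 = (0.2000·cos120.0°, 0.2000·sin120.0°, -0.1732) = (-0.1000, 0.1732, -0.1732)
arm 3 at φ=240.0°: (R−r)+L cos θ3 = 0.2992;  O3 = (-0.1496, -0.2591, 0.0174)
|O₂|²−|O₁|² = -0.0128;  |O₃|²−|O₁|² = 0.0071
[-0.7277 0.3464 -0.1170]·P = -0.0128;  [-0.8269 -0.5183 0.2643]·P = 0.0071
Cramer: x(z) = 0.0063+0.0466z;  y(z) = -0.0237+0.4356z
quadratic in z: (1.1919)z²+(0.1848)z+(-0.1224)=0, √Δ=0.7861 → z ∈ {-0.4073, 0.2522}; z = -0.4073 (taking z<0)
x = -0.0127, y = -0.2011

(-0.0127, -0.2011, -0.4073)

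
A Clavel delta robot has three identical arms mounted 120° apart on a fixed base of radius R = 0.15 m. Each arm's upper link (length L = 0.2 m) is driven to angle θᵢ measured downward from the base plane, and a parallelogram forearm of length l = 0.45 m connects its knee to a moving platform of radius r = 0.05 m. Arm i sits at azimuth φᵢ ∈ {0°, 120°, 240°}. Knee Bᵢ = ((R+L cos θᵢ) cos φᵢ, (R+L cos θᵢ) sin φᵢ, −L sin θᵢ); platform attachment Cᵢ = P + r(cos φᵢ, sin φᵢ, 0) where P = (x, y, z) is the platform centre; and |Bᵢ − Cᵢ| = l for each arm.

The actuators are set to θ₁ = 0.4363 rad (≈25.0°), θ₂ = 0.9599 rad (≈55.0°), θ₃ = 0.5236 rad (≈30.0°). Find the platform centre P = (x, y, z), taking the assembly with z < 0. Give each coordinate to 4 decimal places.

centre 1 = (0.2813·cos0.0°, 0.2813·sin0.0°, -0.0845) = (0.2813, 0.0000, -0.0845)
arm 2 at φ=120.0°: (R−r)+L cos θ2 = 0.2147;  centre 2 = (-0.1074, 0.1860, -0.1638)
arm 3 at φ=240.0°: (R−r)+L cos θ3 = 0.2732;  centre 3 = (-0.1366, -0.2366, -0.1000)
subtract pairs → two planes through P
plane₁₂: -0.7772x+0.3719y+-0.1586z = -0.0133
det = 0.6786;  x = 0.0102+-0.1276z,  y = -0.0145+0.1599z
quadratic in z: (1.0418)z²+(0.2336)z+(-0.1216)=0, √Δ=0.7493 → z ∈ {-0.4717, 0.2475}; z = -0.4717 (taking z<0)
x = 0.0703, y = -0.0900

(0.0703, -0.0900, -0.4717)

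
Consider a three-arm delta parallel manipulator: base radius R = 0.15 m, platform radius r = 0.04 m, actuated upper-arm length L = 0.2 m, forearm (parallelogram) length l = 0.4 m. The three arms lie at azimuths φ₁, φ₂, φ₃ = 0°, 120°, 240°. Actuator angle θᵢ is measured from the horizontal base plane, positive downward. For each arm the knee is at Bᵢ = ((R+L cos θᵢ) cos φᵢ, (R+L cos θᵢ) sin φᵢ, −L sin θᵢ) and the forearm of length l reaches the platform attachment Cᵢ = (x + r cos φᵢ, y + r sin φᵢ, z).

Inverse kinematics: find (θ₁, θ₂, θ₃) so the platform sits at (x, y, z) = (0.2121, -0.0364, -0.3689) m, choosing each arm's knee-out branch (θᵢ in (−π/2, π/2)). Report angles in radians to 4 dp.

θ₁ = -0.0872, θ₂ = 1.2215, θ₃ = 1.0473

arm 1 (φ=0.0°): x'=0.2121, y'=-0.0364
  e−x'=-0.1021;  (l²−L²−(e−x')²−y'²−z²)/2L = -0.0696
  γ=atan2(-0.3689,-0.1021)=-1.8408;  ψ=arccos(-0.1818)=1.7536;  θ1=γ+ψ≈-0.0872
arm 2 (φ=120.0°): x'=-0.1376, y'=-0.1655
  e−x'=0.2476;  (l²−L²−(e−x')²−y'²−z²)/2L = -0.2619
  θ2 = atan2(B,A) + arccos(C/0.4443) = 1.2215
φ3=240.0° → target in arm frame (-0.0745, 0.2019)
  A cos θ + B sin θ = C:  0.1845·cos θ + -0.3689·sin θ = -0.2272
  γ=atan2(-0.3689,0.1845)=-1.1070;  ψ=arccos(-0.5509)=2.1542;  θ3=γ+ψ≈1.0473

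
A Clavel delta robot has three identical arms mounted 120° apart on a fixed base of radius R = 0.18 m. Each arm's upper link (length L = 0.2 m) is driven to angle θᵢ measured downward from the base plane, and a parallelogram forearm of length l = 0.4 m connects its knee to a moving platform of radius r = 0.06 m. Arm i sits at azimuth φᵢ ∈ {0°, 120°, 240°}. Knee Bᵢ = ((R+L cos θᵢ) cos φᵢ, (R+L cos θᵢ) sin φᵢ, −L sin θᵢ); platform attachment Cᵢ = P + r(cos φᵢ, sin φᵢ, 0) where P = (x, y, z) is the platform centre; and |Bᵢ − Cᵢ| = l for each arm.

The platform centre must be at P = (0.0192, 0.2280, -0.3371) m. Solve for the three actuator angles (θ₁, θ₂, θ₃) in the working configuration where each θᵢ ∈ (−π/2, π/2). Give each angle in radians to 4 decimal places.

θ₁ = 0.6981, θ₂ = -0.0871, θ₃ = 1.3963

arm 1 (φ=0.0°): x'=0.0192, y'=0.2280
  e−x'=0.1008;  (l²−L²−(e−x')²−y'²−z²)/2L = -0.1395
  √(A²+B²)=0.3518;  θ1 = -1.2802+1.9783 ≈ 0.6981
arm 2 (φ=120.0°): x'=0.1879, y'=-0.1306
  A cos θ + B sin θ = C:  -0.0679·cos θ + -0.3371·sin θ = -0.0383
  √(A²+B²)=0.3439;  θ2 = -1.7694+1.6823 ≈ -0.0871
arm 3 (φ=240.0°): x'=-0.2071, y'=-0.0974
  A cos θ + B sin θ = C:  0.3271·cos θ + -0.3371·sin θ = -0.2752
  γ=atan2(-0.3371,0.3271)=-0.8005;  ψ=arccos(-0.5859)=2.1968;  θ3=γ+ψ≈1.3963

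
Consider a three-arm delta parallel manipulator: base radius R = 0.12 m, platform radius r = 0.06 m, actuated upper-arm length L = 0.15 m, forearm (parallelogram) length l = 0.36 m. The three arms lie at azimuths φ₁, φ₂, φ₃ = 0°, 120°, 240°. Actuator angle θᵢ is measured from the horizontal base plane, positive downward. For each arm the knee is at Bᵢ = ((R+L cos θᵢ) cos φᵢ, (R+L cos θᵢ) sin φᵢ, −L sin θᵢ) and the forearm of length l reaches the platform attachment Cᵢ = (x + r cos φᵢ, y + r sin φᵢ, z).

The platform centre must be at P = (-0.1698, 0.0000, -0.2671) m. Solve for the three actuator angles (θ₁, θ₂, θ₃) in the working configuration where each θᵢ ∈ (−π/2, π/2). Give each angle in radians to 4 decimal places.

rotate P by −φ1: (-0.1698, 0.0000, -0.2671)
  A cos θ + B sin θ = C:  0.2298·cos θ + -0.2671·sin θ = -0.0568
  √(A²+B²)=0.3523;  θ1 = -0.8603+1.7328 ≈ 0.8725
φ2=120.0° → target in arm frame (0.0849, 0.1471)
  e−x'=-0.0249;  (l²−L²−(e−x')²−y'²−z²)/2L = 0.0450
  γ=atan2(-0.2671,-0.0249)=-1.6638;  ψ=arccos(0.1679)=1.4021;  θ2=γ+ψ≈-0.2617
rotate P by −φ3: (0.0849, -0.1471, -0.2671)
  A cos θ + B sin θ = C:  -0.0249·cos θ + -0.2671·sin θ = 0.0450
  γ=atan2(-0.2671,-0.0249)=-1.6638;  ψ=arccos(0.1679)=1.4021;  θ3=γ+ψ≈-0.2617

θ₁ = 0.8725, θ₂ = -0.2617, θ₃ = -0.2617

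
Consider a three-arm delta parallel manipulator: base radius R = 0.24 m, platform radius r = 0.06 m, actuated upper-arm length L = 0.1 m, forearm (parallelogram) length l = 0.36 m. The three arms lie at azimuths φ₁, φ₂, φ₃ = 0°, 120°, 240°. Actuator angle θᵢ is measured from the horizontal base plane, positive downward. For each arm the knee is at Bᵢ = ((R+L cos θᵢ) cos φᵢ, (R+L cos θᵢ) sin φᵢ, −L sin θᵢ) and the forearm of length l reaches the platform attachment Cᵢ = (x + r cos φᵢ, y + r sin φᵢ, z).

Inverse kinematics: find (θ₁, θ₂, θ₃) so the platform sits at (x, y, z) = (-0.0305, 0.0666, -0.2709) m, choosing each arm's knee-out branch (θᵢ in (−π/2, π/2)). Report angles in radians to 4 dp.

θ₁ = 0.6975, θ₂ = -0.2617, θ₃ = 0.7850

rotate P by −φ1: (-0.0305, 0.0666, -0.2709)
  A cos θ + B sin θ = C:  0.2105·cos θ + -0.2709·sin θ = -0.0127
  √(A²+B²)=0.3431;  θ1 = -0.9102+1.6077 ≈ 0.6975
arm 2 (φ=120.0°): x'=0.0729, y'=-0.0069
  A cos θ + B sin θ = C:  0.1071·cos θ + -0.2709·sin θ = 0.1735
  γ=atan2(-0.2709,0.1071)=-1.1944;  ψ=arccos(0.5956)=0.9327;  θ2=γ+ψ≈-0.2617
arm 3 (φ=240.0°): x'=-0.0424, y'=-0.0597
  A=0.2224, B=-0.2709, C=(l²−L²−A²−y'²−z²)/(2L)=-0.0341
  θ3 = atan2(B,A) + arccos(C/0.3505) = 0.7850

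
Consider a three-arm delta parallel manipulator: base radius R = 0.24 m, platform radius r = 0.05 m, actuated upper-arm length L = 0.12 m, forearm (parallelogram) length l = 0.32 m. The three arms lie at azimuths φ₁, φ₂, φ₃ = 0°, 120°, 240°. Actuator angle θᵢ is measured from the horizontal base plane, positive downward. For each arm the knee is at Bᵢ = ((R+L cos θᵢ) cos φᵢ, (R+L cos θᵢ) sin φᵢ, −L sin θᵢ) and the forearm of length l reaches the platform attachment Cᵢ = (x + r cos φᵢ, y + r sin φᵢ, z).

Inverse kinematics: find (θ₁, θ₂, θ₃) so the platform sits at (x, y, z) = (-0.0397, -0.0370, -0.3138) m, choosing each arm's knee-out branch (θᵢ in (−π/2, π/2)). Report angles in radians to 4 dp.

θ₁ = 1.3964, θ₂ = 1.2214, θ₃ = 0.7851

φ1=0.0° → target in arm frame (-0.0397, -0.0370)
  e−x'=0.2297;  (l²−L²−(e−x')²−y'²−z²)/2L = -0.2692
  θ1 = atan2(B,A) + arccos(C/0.3889) = 1.3964
arm 2 (φ=120.0°): x'=-0.0122, y'=0.0529
  e−x'=0.2022;  (l²−L²−(e−x')²−y'²−z²)/2L = -0.2256
  √(A²+B²)=0.3733;  θ2 = -0.9984+2.2198 ≈ 1.2214
φ3=240.0° → target in arm frame (0.0519, -0.0159)
  A=0.1381, B=-0.3138, C=(l²−L²−A²−y'²−z²)/(2L)=-0.1242
  √(A²+B²)=0.3428;  θ3 = -1.1562+1.9413 ≈ 0.7851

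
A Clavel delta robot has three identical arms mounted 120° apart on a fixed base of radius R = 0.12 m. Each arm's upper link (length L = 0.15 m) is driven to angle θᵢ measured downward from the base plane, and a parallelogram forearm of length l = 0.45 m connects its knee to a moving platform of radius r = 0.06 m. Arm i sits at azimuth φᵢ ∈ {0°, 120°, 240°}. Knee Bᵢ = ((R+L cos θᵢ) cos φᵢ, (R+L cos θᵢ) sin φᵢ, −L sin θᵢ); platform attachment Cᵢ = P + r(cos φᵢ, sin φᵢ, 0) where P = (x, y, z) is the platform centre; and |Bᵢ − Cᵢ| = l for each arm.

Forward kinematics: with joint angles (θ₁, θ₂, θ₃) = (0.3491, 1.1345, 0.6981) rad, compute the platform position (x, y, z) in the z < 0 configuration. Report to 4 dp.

O1 = (0.2010·cos0.0°, 0.2010·sin0.0°, -0.0513) = (0.2010, 0.0000, -0.0513)
O2 = (0.1234·cos120.0°, 0.1234·sin120.0°, -0.1359) = (-0.0617, 0.1069, -0.1359)
O3 = (0.1749·cos240.0°, 0.1749·sin240.0°, -0.0964) = (-0.0875, -0.1515, -0.0964)
|O₂|²−|O₁|² = -0.0093;  |O₃|²−|O₁|² = -0.0031
[-0.5253 0.2137 -0.1693]·P = -0.0093;  [-0.5768 -0.3030 -0.0902]·P = -0.0031
det = 0.2824;  x = 0.0123+-0.2499z,  y = -0.0132+0.1780z
sphere 1 gives Az²+Bz+C=0 with A=1.0941, B=0.1922, C=-0.1641;  B²−4AC=0.7552;  roots -0.4850, 0.3093;  negative root z = -0.4850
x = 0.1335, y = -0.0995

(0.1335, -0.0995, -0.4850)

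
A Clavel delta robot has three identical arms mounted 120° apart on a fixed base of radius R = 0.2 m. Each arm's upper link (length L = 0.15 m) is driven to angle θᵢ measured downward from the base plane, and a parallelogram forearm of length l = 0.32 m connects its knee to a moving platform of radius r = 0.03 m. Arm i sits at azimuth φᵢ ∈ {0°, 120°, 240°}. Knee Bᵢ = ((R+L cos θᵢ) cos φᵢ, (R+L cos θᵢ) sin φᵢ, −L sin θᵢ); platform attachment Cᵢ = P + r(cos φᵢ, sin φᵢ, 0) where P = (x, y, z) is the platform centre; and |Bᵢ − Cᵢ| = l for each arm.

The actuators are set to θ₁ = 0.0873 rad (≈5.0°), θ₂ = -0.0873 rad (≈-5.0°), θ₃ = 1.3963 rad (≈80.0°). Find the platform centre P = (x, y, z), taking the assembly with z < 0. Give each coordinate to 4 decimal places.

arm 1 at φ=0.0°: ρ1 = 0.3194;  O1 = (0.3194, 0.0000, -0.0131)
O2 = (0.3194·cos120.0°, 0.3194·sin120.0°, 0.0131) = (-0.1597, 0.2766, 0.0131)
arm 3 at φ=240.0°: ρ3 = 0.1960;  O3 = (-0.0980, -0.1698, -0.1477)
eliminate P² terms by subtracting sphere 1 from 2 and 3
linear system: -0.9583x+0.5533y = 0.0000−0.0523z; -0.8349x+-0.3396y = -0.0420−-0.2693z
Cramer: x(z) = 0.0295-0.1667z;  y(z) = 0.0511-0.3832z
sphere 1 gives Az²+Bz+C=0 with A=1.1747, B=0.0837, C=-0.0156;  B²−4AC=0.0801;  roots -0.1561, 0.0848;  negative root z = -0.1561
x = 0.0555, y = 0.1109

(0.0555, 0.1109, -0.1561)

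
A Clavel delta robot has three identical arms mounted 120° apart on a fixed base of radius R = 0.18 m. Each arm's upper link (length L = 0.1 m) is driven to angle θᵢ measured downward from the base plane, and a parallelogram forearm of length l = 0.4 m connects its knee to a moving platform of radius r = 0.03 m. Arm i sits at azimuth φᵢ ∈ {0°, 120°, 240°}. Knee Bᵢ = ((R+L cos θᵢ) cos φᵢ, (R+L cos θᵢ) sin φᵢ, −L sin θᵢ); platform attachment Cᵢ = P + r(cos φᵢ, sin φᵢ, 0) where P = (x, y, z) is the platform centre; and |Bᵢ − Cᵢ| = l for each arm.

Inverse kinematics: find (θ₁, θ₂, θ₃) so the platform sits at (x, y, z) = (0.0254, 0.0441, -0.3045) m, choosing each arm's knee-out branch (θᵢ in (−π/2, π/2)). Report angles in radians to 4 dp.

rotate P by −φ1: (0.0254, 0.0441, -0.3045)
  A cos θ + B sin θ = C:  0.1246·cos θ + -0.3045·sin θ = 0.1990
  θ1 = atan2(B,A) + arccos(C/0.3290) = -0.2614
rotate P by −φ2: (0.0255, -0.0440, -0.3045)
  A=0.1245, B=-0.3045, C=(l²−L²−A²−y'²−z²)/(2L)=0.1992
  √(A²+B²)=0.3290;  θ2 = -1.1826+0.9204 ≈ -0.2622
φ3=240.0° → target in arm frame (-0.0509, -0.0001)
  A=0.2009, B=-0.3045, C=(l²−L²−A²−y'²−z²)/(2L)=0.0846
  √(A²+B²)=0.3648;  θ3 = -0.9876+1.3367 ≈ 0.3491

θ₁ = -0.2614, θ₂ = -0.2622, θ₃ = 0.3491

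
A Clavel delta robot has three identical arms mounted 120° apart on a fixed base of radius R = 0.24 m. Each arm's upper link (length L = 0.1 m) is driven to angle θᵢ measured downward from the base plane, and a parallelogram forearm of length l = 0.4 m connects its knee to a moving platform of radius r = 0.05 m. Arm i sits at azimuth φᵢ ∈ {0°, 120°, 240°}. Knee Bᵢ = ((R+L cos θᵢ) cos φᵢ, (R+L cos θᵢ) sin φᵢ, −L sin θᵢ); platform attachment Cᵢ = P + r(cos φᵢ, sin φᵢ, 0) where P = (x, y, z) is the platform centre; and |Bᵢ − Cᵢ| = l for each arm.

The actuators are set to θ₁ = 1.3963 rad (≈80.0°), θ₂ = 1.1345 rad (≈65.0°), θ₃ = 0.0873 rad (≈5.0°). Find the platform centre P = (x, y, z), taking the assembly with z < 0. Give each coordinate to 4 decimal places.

φ1=0.0°: virtual centre (0.2074, 0.0000, -0.0985), radius l
S2 = (0.2323·cos120.0°, 0.2323·sin120.0°, -0.0906) = (-0.1161, 0.2011, -0.0906)
φ3=240.0°: virtual centre (-0.1448, -0.2508, -0.0087), radius l
eliminate P² terms by subtracting sphere 1 from 2 and 3
[-0.6470 0.4023 0.0157]·P = 0.0095;  [-0.7043 -0.5016 0.1795]·P = 0.0313
Cramer: x(z) = -0.0285+0.1318z;  y(z) = -0.0223+0.1729z
sphere 1 gives Az²+Bz+C=0 with A=1.0472, B=0.1271, C=-0.0942;  B²−4AC=0.4107;  roots -0.3666, 0.2453;  negative root z = -0.3666
x = -0.0768, y = -0.0857

(-0.0768, -0.0857, -0.3666)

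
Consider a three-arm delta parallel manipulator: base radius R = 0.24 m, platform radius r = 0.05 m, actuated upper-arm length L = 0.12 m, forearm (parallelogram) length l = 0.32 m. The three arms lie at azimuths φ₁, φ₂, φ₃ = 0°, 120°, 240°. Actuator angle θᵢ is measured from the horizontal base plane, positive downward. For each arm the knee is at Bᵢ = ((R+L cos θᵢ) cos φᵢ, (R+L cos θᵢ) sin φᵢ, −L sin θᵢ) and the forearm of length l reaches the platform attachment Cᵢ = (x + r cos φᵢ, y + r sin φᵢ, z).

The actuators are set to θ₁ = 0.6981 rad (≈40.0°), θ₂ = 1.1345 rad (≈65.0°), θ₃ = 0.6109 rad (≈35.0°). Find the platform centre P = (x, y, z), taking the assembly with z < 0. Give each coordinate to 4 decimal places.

(0.0172, -0.0426, -0.2518)

arm 1 at φ=0.0°: ρ1 = 0.2819;  S1 = (0.2819, 0.0000, -0.0771)
arm 2 at φ=120.0°: ρ2 = 0.2407;  S2 = (-0.1204, 0.2085, -0.1088)
S3 = (0.2883·cos240.0°, 0.2883·sin240.0°, -0.0688) = (-0.1441, -0.2497, -0.0688)
eliminate P² terms by subtracting sphere 1 from 2 and 3
[-0.8046 0.4169 -0.0633]·P = -0.0157;  [-0.8522 -0.4993 0.0166]·P = 0.0024
Cramer: x(z) = 0.0090-0.0326z;  y(z) = -0.0202+0.0888z
sphere 1 gives Az²+Bz+C=0 with A=1.0090, B=0.1685, C=-0.0216;  B²−4AC=0.1154;  roots -0.2518, 0.0848;  negative root z = -0.2518
x = 0.0172, y = -0.0426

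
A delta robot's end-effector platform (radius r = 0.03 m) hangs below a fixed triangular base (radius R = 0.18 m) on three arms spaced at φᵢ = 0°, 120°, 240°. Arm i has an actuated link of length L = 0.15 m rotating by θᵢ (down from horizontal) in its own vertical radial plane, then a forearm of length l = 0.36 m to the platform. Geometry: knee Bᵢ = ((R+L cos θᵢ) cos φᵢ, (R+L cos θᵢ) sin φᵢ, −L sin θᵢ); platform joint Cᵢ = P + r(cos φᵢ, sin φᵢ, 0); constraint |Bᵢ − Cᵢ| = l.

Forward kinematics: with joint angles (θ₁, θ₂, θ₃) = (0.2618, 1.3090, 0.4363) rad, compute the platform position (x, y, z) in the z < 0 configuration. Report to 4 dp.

arm 1 at φ=0.0°: ρ1 = 0.2949;  O1 = (0.2949, 0.0000, -0.0388)
O2 = (0.1888·cos120.0°, 0.1888·sin120.0°, -0.1449) = (-0.0944, 0.1635, -0.1449)
arm 3 at φ=240.0°: ρ3 = 0.2859;  O3 = (-0.1430, -0.2476, -0.0634)
|O₂|²−|O₁|² = -0.0318;  |O₃|²−|O₁|² = -0.0027
plane₁₂: -0.7786x+0.3271y+-0.2121z = -0.0318
det = 0.6720;  x = 0.0248+-0.1802z,  y = -0.0384+0.2195z
into |P−O₁|² = l²: 1.0807z² + 0.1582z + -0.0536 = 0;  Δ = 0.2569;  z = -0.3077 or 0.1613 → z<0 root = -0.3077
x = 0.0802, y = -0.1059

(0.0802, -0.1059, -0.3077)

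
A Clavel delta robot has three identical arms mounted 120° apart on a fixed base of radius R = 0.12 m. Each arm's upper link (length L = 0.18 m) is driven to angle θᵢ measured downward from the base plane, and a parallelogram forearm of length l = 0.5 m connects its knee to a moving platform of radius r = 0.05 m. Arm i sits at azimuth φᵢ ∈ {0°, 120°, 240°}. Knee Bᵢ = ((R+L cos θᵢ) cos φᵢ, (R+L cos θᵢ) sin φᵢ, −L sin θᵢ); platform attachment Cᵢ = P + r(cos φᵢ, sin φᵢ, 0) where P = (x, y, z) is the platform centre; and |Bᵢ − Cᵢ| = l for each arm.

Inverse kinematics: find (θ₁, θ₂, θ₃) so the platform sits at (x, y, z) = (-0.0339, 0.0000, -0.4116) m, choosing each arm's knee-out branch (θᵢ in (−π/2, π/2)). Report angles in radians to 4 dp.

θ₁ = 0.0001, θ₂ = -0.1743, θ₃ = -0.1743

φ1=0.0° → target in arm frame (-0.0339, 0.0000)
  A cos θ + B sin θ = C:  0.1039·cos θ + -0.4116·sin θ = 0.1039
  γ=atan2(-0.4116,0.1039)=-1.3235;  ψ=arccos(0.2447)=1.3236;  θ1=γ+ψ≈0.0001
rotate P by −φ2: (0.0169, 0.0294, -0.4116)
  A=0.0530, B=-0.4116, C=(l²−L²−A²−y'²−z²)/(2L)=0.1236
  √(A²+B²)=0.4150;  θ2 = -1.4426+1.2683 ≈ -0.1743
arm 3 (φ=240.0°): x'=0.0170, y'=-0.0294
  A cos θ + B sin θ = C:  0.0530·cos θ + -0.4116·sin θ = 0.1236
  θ3 = atan2(B,A) + arccos(C/0.4150) = -0.1743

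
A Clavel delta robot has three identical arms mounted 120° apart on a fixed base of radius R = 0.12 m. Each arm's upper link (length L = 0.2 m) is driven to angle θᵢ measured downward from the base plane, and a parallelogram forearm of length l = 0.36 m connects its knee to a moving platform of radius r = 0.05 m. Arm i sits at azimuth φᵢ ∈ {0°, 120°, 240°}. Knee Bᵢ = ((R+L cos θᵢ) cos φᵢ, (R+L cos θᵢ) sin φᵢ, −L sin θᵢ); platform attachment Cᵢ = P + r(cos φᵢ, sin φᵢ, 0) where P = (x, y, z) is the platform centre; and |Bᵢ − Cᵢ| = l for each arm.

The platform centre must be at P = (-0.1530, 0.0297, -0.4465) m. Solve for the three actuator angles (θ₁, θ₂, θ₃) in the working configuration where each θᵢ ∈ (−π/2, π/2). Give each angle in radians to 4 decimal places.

φ1=0.0° → target in arm frame (-0.1530, 0.0297)
  A=0.2230, B=-0.4465, C=(l²−L²−A²−y'²−z²)/(2L)=-0.4009
  √(A²+B²)=0.4991;  θ1 = -1.1076+2.5037 ≈ 1.3961
rotate P by −φ2: (0.1022, 0.1177, -0.4465)
  A cos θ + B sin θ = C:  -0.0322·cos θ + -0.4465·sin θ = -0.3116
  θ2 = atan2(B,A) + arccos(C/0.4477) = 0.6979
arm 3 (φ=240.0°): x'=0.0508, y'=-0.1474
  A=0.0192, B=-0.4465, C=(l²−L²−A²−y'²−z²)/(2L)=-0.3296
  θ3 = atan2(B,A) + arccos(C/0.4469) = 0.8724

θ₁ = 1.3961, θ₂ = 0.6979, θ₃ = 0.8724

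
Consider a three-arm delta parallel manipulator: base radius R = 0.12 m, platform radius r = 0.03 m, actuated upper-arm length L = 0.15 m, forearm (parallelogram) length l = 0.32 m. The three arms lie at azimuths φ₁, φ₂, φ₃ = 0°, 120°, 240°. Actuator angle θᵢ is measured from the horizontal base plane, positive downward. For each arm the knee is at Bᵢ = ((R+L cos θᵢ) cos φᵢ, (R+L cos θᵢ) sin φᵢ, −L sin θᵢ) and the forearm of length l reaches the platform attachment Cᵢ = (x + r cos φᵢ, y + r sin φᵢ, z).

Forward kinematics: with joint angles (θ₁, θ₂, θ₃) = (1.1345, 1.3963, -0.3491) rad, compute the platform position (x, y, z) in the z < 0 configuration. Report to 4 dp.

arm 1 at φ=0.0°: (R−r)+L cos θ1 = 0.1534;  centre 1 = (0.1534, 0.0000, -0.1359)
centre 2 = (0.1160·cos120.0°, 0.1160·sin120.0°, -0.1477) = (-0.0580, 0.1005, -0.1477)
centre 3 = (0.2310·cos240.0°, 0.2310·sin240.0°, 0.0513) = (-0.1155, -0.2000, 0.0513)
subtract pairs → two planes through P
linear system: -0.4228x+0.2010y = -0.0067−-0.0235z; -0.5377x+-0.4000y = 0.0140−0.3745z
det = 0.2772;  x = -0.0004+0.2376z,  y = -0.0343+0.6169z
quadratic in z: (1.4370)z²+(0.1565)z+(-0.0591)=0, √Δ=0.6034 → z ∈ {-0.2644, 0.1555}; z = -0.2644 (taking z<0)
x = -0.0632, y = -0.1974

(-0.0632, -0.1974, -0.2644)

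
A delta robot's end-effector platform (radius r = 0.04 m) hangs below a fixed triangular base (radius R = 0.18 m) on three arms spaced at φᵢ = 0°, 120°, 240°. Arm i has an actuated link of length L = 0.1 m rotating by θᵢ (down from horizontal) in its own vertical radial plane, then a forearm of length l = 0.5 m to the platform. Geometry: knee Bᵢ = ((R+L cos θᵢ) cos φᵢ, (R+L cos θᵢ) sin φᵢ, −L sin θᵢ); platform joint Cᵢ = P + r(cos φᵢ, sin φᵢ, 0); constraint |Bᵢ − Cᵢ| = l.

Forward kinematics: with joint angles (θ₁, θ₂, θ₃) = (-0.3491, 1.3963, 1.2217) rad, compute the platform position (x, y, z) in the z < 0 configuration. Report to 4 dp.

(0.2221, -0.0220, -0.4652)

φ1=0.0°: virtual centre (0.2340, 0.0000, 0.0342), radius l
arm 2 at φ=120.0°: ρ2 = 0.1574;  S2 = (-0.0787, 0.1363, -0.0985)
arm 3 at φ=240.0°: ρ3 = 0.1742;  S3 = (-0.0871, -0.1509, -0.0940)
eliminate P² terms by subtracting sphere 1 from 2 and 3
linear system: -0.6253x+0.2726y = -0.0214−-0.2654z; -0.6421x+-0.3017y = -0.0167−-0.2563z
det = 0.3637;  x = 0.0303+-0.4123z,  y = -0.0091+0.0278z
quadratic in z: (1.1707)z²+(0.0990)z+(-0.2073)=0, √Δ=0.9902 → z ∈ {-0.4652, 0.3806}; z = -0.4652 (taking z<0)
x = 0.2221, y = -0.0220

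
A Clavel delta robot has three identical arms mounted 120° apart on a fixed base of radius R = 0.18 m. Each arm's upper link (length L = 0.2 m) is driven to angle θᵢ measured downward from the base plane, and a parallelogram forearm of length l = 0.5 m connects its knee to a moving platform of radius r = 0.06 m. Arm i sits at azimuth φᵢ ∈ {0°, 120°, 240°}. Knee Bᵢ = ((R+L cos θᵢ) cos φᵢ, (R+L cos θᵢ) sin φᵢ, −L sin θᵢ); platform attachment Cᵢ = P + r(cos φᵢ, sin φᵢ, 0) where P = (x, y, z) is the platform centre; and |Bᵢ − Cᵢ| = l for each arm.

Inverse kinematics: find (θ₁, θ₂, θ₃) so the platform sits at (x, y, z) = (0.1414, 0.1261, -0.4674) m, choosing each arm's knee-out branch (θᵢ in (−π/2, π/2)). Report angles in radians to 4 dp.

θ₁ = 0.0873, θ₂ = 0.4366, θ₃ = 1.0472

rotate P by −φ1: (0.1414, 0.1261, -0.4674)
  e−x'=-0.0214;  (l²−L²−(e−x')²−y'²−z²)/2L = -0.0621
  θ1 = atan2(B,A) + arccos(C/0.4679) = 0.0873
rotate P by −φ2: (0.0385, -0.1855, -0.4674)
  A cos θ + B sin θ = C:  0.0815·cos θ + -0.4674·sin θ = -0.1238
  θ2 = atan2(B,A) + arccos(C/0.4745) = 0.4366
rotate P by −φ3: (-0.1799, 0.0594, -0.4674)
  A=0.2999, B=-0.4674, C=(l²−L²−A²−y'²−z²)/(2L)=-0.2548
  γ=atan2(-0.4674,0.2999)=-1.0003;  ψ=arccos(-0.4589)=2.0475;  θ3=γ+ψ≈1.0472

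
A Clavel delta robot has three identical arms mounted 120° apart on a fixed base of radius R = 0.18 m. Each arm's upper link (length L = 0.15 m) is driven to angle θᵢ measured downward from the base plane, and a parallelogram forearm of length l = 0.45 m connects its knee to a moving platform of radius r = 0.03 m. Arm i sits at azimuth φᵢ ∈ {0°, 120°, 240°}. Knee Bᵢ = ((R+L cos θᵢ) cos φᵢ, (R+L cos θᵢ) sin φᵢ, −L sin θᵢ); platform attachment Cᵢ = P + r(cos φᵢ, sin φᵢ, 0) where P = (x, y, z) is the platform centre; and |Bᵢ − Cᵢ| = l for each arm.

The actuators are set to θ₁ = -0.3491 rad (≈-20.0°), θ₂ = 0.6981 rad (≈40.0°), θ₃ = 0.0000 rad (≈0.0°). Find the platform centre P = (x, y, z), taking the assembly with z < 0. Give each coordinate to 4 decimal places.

(0.0841, -0.0808, -0.3401)

arm 1 at φ=0.0°: e+L cos θ1 = 0.2910;  centre 1 = (0.2910, 0.0000, 0.0513)
arm 2 at φ=120.0°: e+L cos θ2 = 0.2649;  centre 2 = (-0.1325, 0.2294, -0.0964)
φ3=240.0°: virtual centre (-0.1500, -0.2598, 0.0000), radius l
|centre ₂|²−|centre ₁|² = -0.0078;  |centre ₃|²−|centre ₁|² = 0.0027
plane₁₂: -0.8468x+0.4588y+-0.2954z = -0.0078
Cramer: x(z) = 0.0033-0.2375z;  y(z) = -0.0109+0.2056z
quadratic in z: (1.0987)z²+(0.0295)z+(-0.1170)=0, √Δ=0.7177 → z ∈ {-0.3401, 0.3132}; z = -0.3401 (taking z<0)
x = 0.0841, y = -0.0808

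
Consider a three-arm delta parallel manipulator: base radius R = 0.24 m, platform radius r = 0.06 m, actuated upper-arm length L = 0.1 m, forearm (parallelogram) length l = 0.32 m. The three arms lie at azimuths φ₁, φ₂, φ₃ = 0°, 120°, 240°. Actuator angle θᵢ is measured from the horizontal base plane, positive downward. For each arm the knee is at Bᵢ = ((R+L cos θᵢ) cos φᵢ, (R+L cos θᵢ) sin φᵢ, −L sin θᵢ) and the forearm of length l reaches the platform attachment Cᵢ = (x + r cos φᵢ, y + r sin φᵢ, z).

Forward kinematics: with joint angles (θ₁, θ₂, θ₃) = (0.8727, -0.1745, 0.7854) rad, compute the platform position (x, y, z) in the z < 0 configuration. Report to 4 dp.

arm 1 at φ=0.0°: ρ1 = 0.2443;  S1 = (0.2443, 0.0000, -0.0766)
S2 = (0.2785·cos120.0°, 0.2785·sin120.0°, 0.0174) = (-0.1392, 0.2412, 0.0174)
S3 = (0.2507·cos240.0°, 0.2507·sin240.0°, -0.0707) = (-0.1254, -0.2171, -0.0707)
eliminate P² terms by subtracting sphere 1 from 2 and 3
linear system: -0.7670x+0.4823y = 0.0123−0.1879z; -0.7393x+-0.4342y = 0.0023−0.0118z
det = 0.6897;  x = -0.0094+0.1266z,  y = 0.0106+-0.1883z
sphere 1 gives Az²+Bz+C=0 with A=1.0515, B=0.0850, C=-0.0321;  B²−4AC=0.1422;  roots -0.2197, 0.1389;  negative root z = -0.2197
x = -0.0372, y = 0.0520

(-0.0372, 0.0520, -0.2197)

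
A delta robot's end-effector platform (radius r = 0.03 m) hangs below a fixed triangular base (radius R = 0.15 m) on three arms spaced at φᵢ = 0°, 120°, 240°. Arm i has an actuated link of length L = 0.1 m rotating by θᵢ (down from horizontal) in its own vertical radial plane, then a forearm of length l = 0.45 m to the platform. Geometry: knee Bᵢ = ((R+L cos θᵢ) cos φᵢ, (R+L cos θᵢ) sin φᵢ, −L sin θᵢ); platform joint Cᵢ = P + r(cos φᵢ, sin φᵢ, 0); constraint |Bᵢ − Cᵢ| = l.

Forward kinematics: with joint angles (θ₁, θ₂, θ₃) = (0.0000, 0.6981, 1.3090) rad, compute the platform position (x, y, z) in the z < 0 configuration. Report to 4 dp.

(0.1395, 0.0799, -0.4355)

arm 1 at φ=0.0°: e+L cos θ1 = 0.2200;  S1 = (0.2200, 0.0000, 0.0000)
φ2=120.0°: virtual centre (-0.0983, 0.1703, -0.0643), radius l
φ3=240.0°: virtual centre (-0.0729, -0.1263, -0.0966), radius l
subtract pairs → two planes through P
[-0.6366 0.3405 -0.1286]·P = -0.0056;  [-0.5859 -0.2527 -0.1932]·P = -0.0178
Cramer: x(z) = 0.0207-0.2727z;  y(z) = 0.0223-0.1323z
sphere 1 gives Az²+Bz+C=0 with A=1.0919, B=0.1028, C=-0.1623;  B²−4AC=0.7194;  roots -0.4355, 0.3413;  negative root z = -0.4355
x = 0.1395, y = 0.0799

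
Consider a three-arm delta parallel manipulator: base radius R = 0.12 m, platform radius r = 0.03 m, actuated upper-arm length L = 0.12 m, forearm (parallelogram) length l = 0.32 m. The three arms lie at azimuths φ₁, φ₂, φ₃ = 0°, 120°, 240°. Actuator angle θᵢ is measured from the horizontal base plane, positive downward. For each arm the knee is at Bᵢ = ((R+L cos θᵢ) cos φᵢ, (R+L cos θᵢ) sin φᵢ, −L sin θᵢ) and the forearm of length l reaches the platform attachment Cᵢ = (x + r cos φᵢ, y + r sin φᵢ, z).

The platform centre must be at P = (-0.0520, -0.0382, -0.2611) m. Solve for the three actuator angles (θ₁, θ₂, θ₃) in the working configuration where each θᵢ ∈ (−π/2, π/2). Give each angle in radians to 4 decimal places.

θ₁ = 0.5233, θ₂ = 0.2618, θ₃ = -0.1747

φ1=0.0° → target in arm frame (-0.0520, -0.0382)
  A cos θ + B sin θ = C:  0.1420·cos θ + -0.2611·sin θ = -0.0075
  θ1 = atan2(B,A) + arccos(C/0.2972) = 0.5233
arm 2 (φ=120.0°): x'=-0.0071, y'=0.0641
  e−x'=0.0971;  (l²−L²−(e−x')²−y'²−z²)/2L = 0.0262
  √(A²+B²)=0.2786;  θ2 = -1.2148+1.4766 ≈ 0.2618
arm 3 (φ=240.0°): x'=0.0591, y'=-0.0259
  e−x'=0.0309;  (l²−L²−(e−x')²−y'²−z²)/2L = 0.0758
  γ=atan2(-0.2611,0.0309)=-1.4529;  ψ=arccos(0.2884)=1.2782;  θ3=γ+ψ≈-0.1747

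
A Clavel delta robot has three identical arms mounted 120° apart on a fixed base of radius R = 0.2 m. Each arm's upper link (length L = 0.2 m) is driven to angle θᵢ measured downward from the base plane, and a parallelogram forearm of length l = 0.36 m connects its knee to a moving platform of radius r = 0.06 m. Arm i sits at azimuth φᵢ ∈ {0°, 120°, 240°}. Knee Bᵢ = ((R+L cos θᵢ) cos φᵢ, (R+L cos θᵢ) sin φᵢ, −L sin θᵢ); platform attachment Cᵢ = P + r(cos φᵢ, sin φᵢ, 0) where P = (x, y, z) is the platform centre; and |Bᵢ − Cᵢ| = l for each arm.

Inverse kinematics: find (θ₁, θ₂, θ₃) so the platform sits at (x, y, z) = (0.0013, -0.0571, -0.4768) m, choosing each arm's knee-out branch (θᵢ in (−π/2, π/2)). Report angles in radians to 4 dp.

θ₁ = 1.2217, θ₂ = 1.3964, θ₃ = 1.0473

rotate P by −φ1: (0.0013, -0.0571, -0.4768)
  A cos θ + B sin θ = C:  0.1387·cos θ + -0.4768·sin θ = -0.4006
  √(A²+B²)=0.4966;  θ1 = -1.2877+2.5094 ≈ 1.2217
rotate P by −φ2: (-0.0501, 0.0274, -0.4768)
  A cos θ + B sin θ = C:  0.1901·cos θ + -0.4768·sin θ = -0.4366
  √(A²+B²)=0.5133;  θ2 = -1.1914+2.5878 ≈ 1.3964
rotate P by −φ3: (0.0488, 0.0297, -0.4768)
  A=0.0912, B=-0.4768, C=(l²−L²−A²−y'²−z²)/(2L)=-0.3673
  θ3 = atan2(B,A) + arccos(C/0.4854) = 1.0473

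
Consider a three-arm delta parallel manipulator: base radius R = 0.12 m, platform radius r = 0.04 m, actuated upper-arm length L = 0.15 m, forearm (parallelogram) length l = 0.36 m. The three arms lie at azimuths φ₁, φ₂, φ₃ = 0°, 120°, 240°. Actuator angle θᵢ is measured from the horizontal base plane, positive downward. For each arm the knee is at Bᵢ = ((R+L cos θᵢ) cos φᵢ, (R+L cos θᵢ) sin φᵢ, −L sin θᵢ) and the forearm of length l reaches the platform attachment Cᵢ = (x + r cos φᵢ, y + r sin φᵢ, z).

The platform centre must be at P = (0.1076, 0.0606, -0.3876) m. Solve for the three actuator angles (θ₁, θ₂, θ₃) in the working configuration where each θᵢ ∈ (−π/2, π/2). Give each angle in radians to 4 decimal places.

φ1=0.0° → target in arm frame (0.1076, 0.0606)
  A=-0.0276, B=-0.3876, C=(l²−L²−A²−y'²−z²)/(2L)=-0.1586
  γ=atan2(-0.3876,-0.0276)=-1.6419;  ψ=arccos(-0.4080)=1.9911;  θ1=γ+ψ≈0.3492
rotate P by −φ2: (-0.0013, -0.1235, -0.3876)
  e−x'=0.0813;  (l²−L²−(e−x')²−y'²−z²)/2L = -0.2166
  γ=atan2(-0.3876,0.0813)=-1.3640;  ψ=arccos(-0.5470)=2.1496;  θ2=γ+ψ≈0.7856
φ3=240.0° → target in arm frame (-0.1063, 0.0629)
  e−x'=0.1863;  (l²−L²−(e−x')²−y'²−z²)/2L = -0.2726
  √(A²+B²)=0.4300;  θ3 = -1.1228+2.2575 ≈ 1.1347

θ₁ = 0.3492, θ₂ = 0.7856, θ₃ = 1.1347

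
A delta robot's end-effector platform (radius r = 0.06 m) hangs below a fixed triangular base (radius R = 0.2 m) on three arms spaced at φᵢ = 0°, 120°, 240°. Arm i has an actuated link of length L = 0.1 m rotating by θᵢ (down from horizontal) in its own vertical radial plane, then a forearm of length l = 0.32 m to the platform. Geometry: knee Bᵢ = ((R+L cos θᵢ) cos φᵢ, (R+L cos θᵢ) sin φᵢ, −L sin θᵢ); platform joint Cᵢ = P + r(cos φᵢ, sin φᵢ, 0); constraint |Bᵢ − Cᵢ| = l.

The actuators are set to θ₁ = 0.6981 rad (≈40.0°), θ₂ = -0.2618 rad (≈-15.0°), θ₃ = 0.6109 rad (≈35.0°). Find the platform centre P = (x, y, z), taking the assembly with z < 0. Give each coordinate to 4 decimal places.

(-0.0404, 0.0561, -0.2465)

φ1=0.0°: virtual centre (0.2166, 0.0000, -0.0643), radius l
arm 2 at φ=120.0°: e+L cos θ2 = 0.2366;  S2 = (-0.1183, 0.2049, 0.0259)
φ3=240.0°: virtual centre (-0.1110, -0.1922, -0.0574), radius l
eliminate P² terms by subtracting sphere 1 from 2 and 3
linear system: -0.6698x+0.4098y = 0.0056−0.1803z; -0.6551x+-0.3844y = 0.0015−0.0138z
Cramer: x(z) = -0.0052+0.1426z;  y(z) = 0.0051-0.2070z
into |P−S₁|² = l²: 1.0632z² + 0.0632z + -0.0490 = 0;  Δ = 0.2125;  z = -0.2465 or 0.1871 → z<0 root = -0.2465
x = -0.0404, y = 0.0561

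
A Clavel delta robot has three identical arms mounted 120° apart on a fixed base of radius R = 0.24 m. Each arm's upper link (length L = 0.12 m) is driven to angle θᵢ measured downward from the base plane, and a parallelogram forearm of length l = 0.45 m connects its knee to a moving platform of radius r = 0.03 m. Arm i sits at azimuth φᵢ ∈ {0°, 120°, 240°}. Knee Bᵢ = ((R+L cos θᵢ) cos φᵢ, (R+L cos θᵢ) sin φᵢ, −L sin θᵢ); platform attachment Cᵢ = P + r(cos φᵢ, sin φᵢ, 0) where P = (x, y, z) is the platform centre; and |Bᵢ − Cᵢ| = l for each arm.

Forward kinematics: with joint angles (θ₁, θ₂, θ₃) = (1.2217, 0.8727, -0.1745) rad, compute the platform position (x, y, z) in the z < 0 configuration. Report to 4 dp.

(-0.0980, -0.0931, -0.3811)

φ1=0.0°: virtual centre (0.2510, 0.0000, -0.1128), radius l
φ2=120.0°: virtual centre (-0.1436, 0.2487, -0.0919), radius l
arm 3 at φ=240.0°: ρ3 = 0.3282;  O3 = (-0.1641, -0.2842, 0.0208)
|O₂|²−|O₁|² = 0.0152;  |O₃|²−|O₁|² = 0.0324
plane₁₂: -0.7892x+0.4973y+0.0417z = 0.0152
Cramer: x(z) = -0.0287+0.1817z;  y(z) = -0.0151+0.2046z
quadratic in z: (1.0749)z²+(0.1177)z+(-0.1113)=0, √Δ=0.7017 → z ∈ {-0.3811, 0.2717}; z = -0.3811 (taking z<0)
x = -0.0980, y = -0.0931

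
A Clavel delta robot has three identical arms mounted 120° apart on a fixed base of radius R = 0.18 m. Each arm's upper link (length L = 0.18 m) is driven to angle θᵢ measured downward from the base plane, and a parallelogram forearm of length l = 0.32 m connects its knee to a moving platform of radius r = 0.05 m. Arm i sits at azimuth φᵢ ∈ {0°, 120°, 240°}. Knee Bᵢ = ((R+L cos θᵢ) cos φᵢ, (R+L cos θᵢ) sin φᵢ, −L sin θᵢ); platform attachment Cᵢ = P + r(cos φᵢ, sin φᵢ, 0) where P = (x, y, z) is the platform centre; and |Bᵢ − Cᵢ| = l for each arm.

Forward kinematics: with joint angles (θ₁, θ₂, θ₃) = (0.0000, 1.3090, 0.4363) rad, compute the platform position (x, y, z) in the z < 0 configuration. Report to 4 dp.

φ1=0.0°: virtual centre (0.3100, 0.0000, 0.0000), radius l
arm 2 at φ=120.0°: ρ2 = 0.1766;  S2 = (-0.0883, 0.1529, -0.1739)
φ3=240.0°: virtual centre (-0.1466, -0.2539, -0.0761), radius l
|S₂|²−|S₁|² = -0.0347;  |S₃|²−|S₁|² = -0.0044
[-0.7966 0.3059 -0.3477]·P = -0.0347;  [-0.9131 -0.5077 -0.1521]·P = -0.0044
Cramer: x(z) = 0.0277-0.3263z;  y(z) = -0.0412+0.2872z
sphere 1 gives Az²+Bz+C=0 with A=1.1889, B=0.1605, C=-0.0210;  B²−4AC=0.1257;  roots -0.2166, 0.0816;  negative root z = -0.2166
x = 0.0984, y = -0.1034

(0.0984, -0.1034, -0.2166)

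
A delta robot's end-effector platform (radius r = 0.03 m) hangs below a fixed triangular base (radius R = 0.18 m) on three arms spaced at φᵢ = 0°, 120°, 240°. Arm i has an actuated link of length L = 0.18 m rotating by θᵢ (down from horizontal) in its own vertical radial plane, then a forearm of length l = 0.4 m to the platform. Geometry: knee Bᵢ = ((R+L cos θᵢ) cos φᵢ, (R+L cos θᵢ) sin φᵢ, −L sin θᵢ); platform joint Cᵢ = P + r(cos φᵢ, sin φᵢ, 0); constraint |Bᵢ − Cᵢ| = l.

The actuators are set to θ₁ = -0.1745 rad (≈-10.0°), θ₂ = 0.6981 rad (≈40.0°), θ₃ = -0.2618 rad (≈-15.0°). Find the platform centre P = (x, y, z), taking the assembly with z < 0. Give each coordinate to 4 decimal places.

arm 1 at φ=0.0°: e+L cos θ1 = 0.3273;  centre 1 = (0.3273, 0.0000, 0.0313)
centre 2 = (0.2879·cos120.0°, 0.2879·sin120.0°, -0.1157) = (-0.1439, 0.2493, -0.1157)
φ3=240.0°: virtual centre (-0.1619, -0.2805, 0.0466), radius l
|centre ₂|²−|centre ₁|² = -0.0118;  |centre ₃|²−|centre ₁|² = -0.0010
plane₁₂: -0.9424x+0.4986y+-0.2939z = -0.0118
det = 1.0165;  x = 0.0070+-0.1471z,  y = -0.0104+0.3113z
quadratic in z: (1.1186)z²+(0.0252)z+(-0.0564)=0, √Δ=0.5028 → z ∈ {-0.2360, 0.2135}; z = -0.2360 (taking z<0)
x = 0.0417, y = -0.0839

(0.0417, -0.0839, -0.2360)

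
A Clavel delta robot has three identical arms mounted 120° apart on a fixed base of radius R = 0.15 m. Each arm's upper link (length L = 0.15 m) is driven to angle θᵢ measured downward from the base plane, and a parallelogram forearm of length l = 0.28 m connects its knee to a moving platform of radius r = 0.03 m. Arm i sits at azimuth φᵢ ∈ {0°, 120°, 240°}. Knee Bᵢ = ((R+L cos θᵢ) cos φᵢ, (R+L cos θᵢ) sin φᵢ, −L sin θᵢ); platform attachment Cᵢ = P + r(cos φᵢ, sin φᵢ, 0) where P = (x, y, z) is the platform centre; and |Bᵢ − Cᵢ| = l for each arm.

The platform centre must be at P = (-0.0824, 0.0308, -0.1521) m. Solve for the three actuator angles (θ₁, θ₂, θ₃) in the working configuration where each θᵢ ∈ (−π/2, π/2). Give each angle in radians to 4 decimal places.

θ₁ = 1.0471, θ₂ = -0.2618, θ₃ = 0.3493

rotate P by −φ1: (-0.0824, 0.0308, -0.1521)
  e−x'=0.2024;  (l²−L²−(e−x')²−y'²−z²)/2L = -0.0305
  √(A²+B²)=0.2532;  θ1 = -0.6444+1.6915 ≈ 1.0471
rotate P by −φ2: (0.0679, 0.0560, -0.1521)
  e−x'=0.0521;  (l²−L²−(e−x')²−y'²−z²)/2L = 0.0897
  θ2 = atan2(B,A) + arccos(C/0.1608) = -0.2618
rotate P by −φ3: (0.0145, -0.0868, -0.1521)
  A=0.1055, B=-0.1521, C=(l²−L²−A²−y'²−z²)/(2L)=0.0470
  θ3 = atan2(B,A) + arccos(C/0.1851) = 0.3493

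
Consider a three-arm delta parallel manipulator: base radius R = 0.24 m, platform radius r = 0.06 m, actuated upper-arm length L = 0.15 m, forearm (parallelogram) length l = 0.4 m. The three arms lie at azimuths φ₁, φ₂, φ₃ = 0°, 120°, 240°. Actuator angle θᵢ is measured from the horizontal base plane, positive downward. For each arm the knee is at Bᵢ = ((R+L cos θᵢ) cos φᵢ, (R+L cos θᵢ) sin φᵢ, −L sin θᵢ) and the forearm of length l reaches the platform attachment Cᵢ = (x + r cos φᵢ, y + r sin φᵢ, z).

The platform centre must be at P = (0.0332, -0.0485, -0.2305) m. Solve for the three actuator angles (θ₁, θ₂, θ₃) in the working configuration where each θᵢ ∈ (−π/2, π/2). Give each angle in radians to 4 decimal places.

arm 1 (φ=0.0°): x'=0.0332, y'=-0.0485
  e−x'=0.1468;  (l²−L²−(e−x')²−y'²−z²)/2L = 0.2016
  γ=atan2(-0.2305,0.1468)=-1.0037;  ψ=arccos(0.7376)=0.7414;  θ1=γ+ψ≈-0.2624
rotate P by −φ2: (-0.0586, -0.0045, -0.2305)
  A cos θ + B sin θ = C:  0.2386·cos θ + -0.2305·sin θ = 0.0914
  √(A²+B²)=0.3318;  θ2 = -0.7681+1.2917 ≈ 0.5236
arm 3 (φ=240.0°): x'=0.0254, y'=0.0530
  A cos θ + B sin θ = C:  0.1546·cos θ + -0.2305·sin θ = 0.1922
  θ3 = atan2(B,A) + arccos(C/0.2775) = -0.1742

θ₁ = -0.2624, θ₂ = 0.5236, θ₃ = -0.1742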